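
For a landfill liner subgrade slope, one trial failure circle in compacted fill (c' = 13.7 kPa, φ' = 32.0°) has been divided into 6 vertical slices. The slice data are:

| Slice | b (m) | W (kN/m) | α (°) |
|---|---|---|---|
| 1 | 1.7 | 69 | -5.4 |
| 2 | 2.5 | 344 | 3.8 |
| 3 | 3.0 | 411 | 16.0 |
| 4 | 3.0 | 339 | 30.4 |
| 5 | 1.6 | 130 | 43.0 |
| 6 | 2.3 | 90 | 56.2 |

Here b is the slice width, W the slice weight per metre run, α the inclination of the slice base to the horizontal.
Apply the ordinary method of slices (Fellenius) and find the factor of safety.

Ordinary method of slices: FS = Σ[c'·Δl_i + (W_i cosα_i)·tanφ'] / Σ W_i sinα_i, with Δl_i = b_i / cosα_i.
Slice 1: Δl = 1.7/cos(-5.4°) = 1.708 m; N'_1 = 69·cos(-5.4°) = 68.7; c'Δl = 23.39; W sinα = -6.5
Slice 2: Δl = 2.5/cos3.8° = 2.506 m; N'_2 = 344·cos3.8° = 343.2; c'Δl = 34.33; W sinα = 22.8
Slice 3: Δl = 3.0/cos16.0° = 3.121 m; N'_3 = 411·cos16.0° = 395.1; c'Δl = 42.76; W sinα = 113.3
Slice 4: Δl = 3.0/cos30.4° = 3.478 m; N'_4 = 339·cos30.4° = 292.4; c'Δl = 47.65; W sinα = 171.5
Slice 5: Δl = 1.6/cos43.0° = 2.188 m; N'_5 = 130·cos43.0° = 95.1; c'Δl = 29.97; W sinα = 88.7
Slice 6: Δl = 2.3/cos56.2° = 4.134 m; N'_6 = 90·cos56.2° = 50.1; c'Δl = 56.64; W sinα = 74.8
Σc'Δl = 234.7 kN/m; ΣN' = 1244.6 kN/m; ΣW sinα = 464.6 kN/m
Resisting = 234.7 + 1244.6·tan32.0° = 234.7 + 777.7 = 1012.4 kN/m
FS = 1012.4 / 464.6 = 2.179

FS = 2.18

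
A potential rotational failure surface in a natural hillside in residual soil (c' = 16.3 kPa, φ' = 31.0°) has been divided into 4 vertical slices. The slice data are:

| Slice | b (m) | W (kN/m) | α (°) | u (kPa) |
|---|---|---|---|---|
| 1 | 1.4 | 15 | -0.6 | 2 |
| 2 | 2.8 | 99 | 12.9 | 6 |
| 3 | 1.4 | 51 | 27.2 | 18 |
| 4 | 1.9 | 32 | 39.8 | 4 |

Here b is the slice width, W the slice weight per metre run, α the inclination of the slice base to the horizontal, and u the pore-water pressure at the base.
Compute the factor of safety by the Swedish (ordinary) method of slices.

Ordinary method of slices: FS = Σ[c'·Δl_i + (W_i cosα_i − u_i·Δl_i)·tanφ'] / Σ W_i sinα_i, with Δl_i = b_i / cosα_i.
Slice 1: Δl = 1.4/cos(-0.6°) = 1.400 m; N'_1 = 15·cos(-0.6°) − 2·1.400 = 12.2; c'Δl = 22.82; W sinα = -0.2
Slice 2: Δl = 2.8/cos12.9° = 2.872 m; N'_2 = 99·cos12.9° − 6·2.872 = 79.3; c'Δl = 46.82; W sinα = 22.1
Slice 3: Δl = 1.4/cos27.2° = 1.574 m; N'_3 = 51·cos27.2° − 18·1.574 = 17.0; c'Δl = 25.66; W sinα = 23.3
Slice 4: Δl = 1.9/cos39.8° = 2.473 m; N'_4 = 32·cos39.8° − 4·2.473 = 14.7; c'Δl = 40.31; W sinα = 20.5
Σc'Δl = 135.6 kN/m; ΣN' = 123.2 kN/m; ΣW sinα = 65.7 kN/m
Resisting = 135.6 + 123.2·tan31.0° = 135.6 + 74.0 = 209.6 kN/m
FS = 209.6 / 65.7 = 3.189

FS = 3.19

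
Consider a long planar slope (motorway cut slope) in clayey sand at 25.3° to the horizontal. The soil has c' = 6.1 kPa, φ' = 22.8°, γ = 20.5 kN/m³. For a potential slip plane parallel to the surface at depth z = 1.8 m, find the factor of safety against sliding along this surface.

FS = 1.32

For an infinite slope with a slip plane parallel to the surface (no pore pressure): FS = [c' + γz cos²β tanφ'] / [γz sinβ cosβ].
γz = 20.5·1.8 = 36.90 kN/m²
Numerator = 6.1 + 36.90·cos²25.3°·tan22.8° = 6.1 + 36.90·0.8174·0.4204 = 18.778 kPa
Denominator = 36.90·sin25.3°·cos25.3° = 36.90·0.4274·0.9041 = 14.257 kPa
FS = 18.778 / 14.257 = 1.317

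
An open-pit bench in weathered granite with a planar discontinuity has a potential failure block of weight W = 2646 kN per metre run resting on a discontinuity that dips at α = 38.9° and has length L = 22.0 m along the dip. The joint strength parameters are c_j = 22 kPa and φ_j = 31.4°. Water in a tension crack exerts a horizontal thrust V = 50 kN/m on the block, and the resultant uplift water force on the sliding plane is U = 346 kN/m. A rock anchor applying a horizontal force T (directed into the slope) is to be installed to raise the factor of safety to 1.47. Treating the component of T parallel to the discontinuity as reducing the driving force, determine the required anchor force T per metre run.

T = 648 kN/m

Resolving forces along and normal to the sliding plane, with the horizontal anchor force T adding T·sinα to the effective normal force and T·cosα acting up the plane against the driving force:
FS = [c_jL + (W cosα − U − V sinα + T sinα) tanφ_j] / [W sinα + V cosα − T cosα]
Without the anchor: N' = 1681.8 kN/m, driving T_d = 1700.5 kN/m, resisting R = 22·22.0 + 1681.8·tan31.4° = 1510.6 kN/m, FS = 0.89.
Setting FS = 1.47 and solving for T:
1.47·(1700.5 − T cos38.9°) = 1510.6 + T sin38.9°·tan31.4°
T·(sin38.9°·tan31.4° + 1.47·cos38.9°) = 1.47·1700.5 − 1510.6
T·(0.6280·0.6104 + 1.47·0.7782) = 2499.7 − 1510.6 = 989.1
T·1.5273 = 989.1
T = 647.6 kN/m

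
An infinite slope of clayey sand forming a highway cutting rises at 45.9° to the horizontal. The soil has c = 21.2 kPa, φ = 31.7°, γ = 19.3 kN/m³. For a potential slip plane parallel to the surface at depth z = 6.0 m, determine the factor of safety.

FS = 0.96

For an infinite slope with a slip plane parallel to the surface (no pore pressure): FS = [c + γz cos²β tanφ] / [γz sinβ cosβ].
γz = 19.3·6.0 = 115.80 kN/m²
Numerator = 21.2 + 115.80·cos²45.9°·tan31.7° = 21.2 + 115.80·0.4843·0.6176 = 55.837 kPa
Denominator = 115.80·sin45.9°·cos45.9° = 115.80·0.7181·0.6959 = 57.871 kPa
FS = 55.837 / 57.871 = 0.965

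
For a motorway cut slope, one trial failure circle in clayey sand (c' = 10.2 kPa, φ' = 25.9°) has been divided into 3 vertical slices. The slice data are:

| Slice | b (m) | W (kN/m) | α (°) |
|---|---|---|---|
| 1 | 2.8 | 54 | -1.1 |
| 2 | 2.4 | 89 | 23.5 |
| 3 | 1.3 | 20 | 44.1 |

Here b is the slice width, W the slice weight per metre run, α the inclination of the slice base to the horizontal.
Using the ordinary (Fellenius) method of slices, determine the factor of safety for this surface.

Ordinary method of slices: FS = Σ[c'·Δl_i + (W_i cosα_i)·tanφ'] / Σ W_i sinα_i, with Δl_i = b_i / cosα_i.
Slice 1: Δl = 2.8/cos(-1.1°) = 2.801 m; N'_1 = 54·cos(-1.1°) = 54.0; c'Δl = 28.57; W sinα = -1.0
Slice 2: Δl = 2.4/cos23.5° = 2.617 m; N'_2 = 89·cos23.5° = 81.6; c'Δl = 26.69; W sinα = 35.5
Slice 3: Δl = 1.3/cos44.1° = 1.810 m; N'_3 = 20·cos44.1° = 14.4; c'Δl = 18.46; W sinα = 13.9
Σc'Δl = 73.7 kN/m; ΣN' = 150.0 kN/m; ΣW sinα = 48.4 kN/m
Resisting = 73.7 + 150.0·tan25.9° = 73.7 + 72.8 = 146.5 kN/m
FS = 146.5 / 48.4 = 3.030

FS = 3.03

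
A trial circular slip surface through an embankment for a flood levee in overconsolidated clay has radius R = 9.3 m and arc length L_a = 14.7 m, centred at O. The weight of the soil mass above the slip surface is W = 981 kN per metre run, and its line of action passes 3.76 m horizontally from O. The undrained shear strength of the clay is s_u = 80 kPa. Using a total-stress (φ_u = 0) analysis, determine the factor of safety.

Taking moments about the centre O, the resisting moment is provided by the undrained shear strength acting along the arc:
M_R = s_u·L_a·R = 80·14.70·9.3 = 10936.8 kN·m/m
M_D = W·d = 981·3.76 = 3688.6 kN·m/m
FS = M_R / M_D = 10936.8 / 3688.6 = 2.965

FS = 2.97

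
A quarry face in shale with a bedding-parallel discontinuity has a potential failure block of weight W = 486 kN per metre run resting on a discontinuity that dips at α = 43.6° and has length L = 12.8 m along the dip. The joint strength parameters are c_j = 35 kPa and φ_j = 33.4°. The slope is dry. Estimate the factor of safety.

Resolving the block weight along and normal to the plane and applying the Mohr–Coulomb strength on the joint:
N' = W cosα = 486·cos43.6° = 351.9 kN/m
Driving force T = W sinα = 486·sin43.6° = 335.2 kN/m
Resisting force R = c_j·L + N'·tanφ_j = 35·12.8 + 351.9·tan33.4° = 448.0 + 232.1 = 680.1 kN/m
FS = R / T = 680.1 / 335.2 = 2.029

FS = 2.03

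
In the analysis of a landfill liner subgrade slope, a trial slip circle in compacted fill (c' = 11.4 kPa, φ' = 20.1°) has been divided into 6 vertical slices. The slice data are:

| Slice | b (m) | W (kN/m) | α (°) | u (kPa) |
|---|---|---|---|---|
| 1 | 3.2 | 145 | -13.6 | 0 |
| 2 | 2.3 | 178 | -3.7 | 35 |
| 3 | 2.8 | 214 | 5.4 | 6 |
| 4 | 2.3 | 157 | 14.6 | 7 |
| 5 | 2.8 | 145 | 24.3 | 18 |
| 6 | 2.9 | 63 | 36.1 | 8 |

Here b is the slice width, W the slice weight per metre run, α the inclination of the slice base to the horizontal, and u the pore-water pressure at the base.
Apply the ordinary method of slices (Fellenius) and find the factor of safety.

FS = 4.00

Ordinary method of slices: FS = Σ[c'·Δl_i + (W_i cosα_i − u_i·Δl_i)·tanφ'] / Σ W_i sinα_i, with Δl_i = b_i / cosα_i.
Slice 1: Δl = 3.2/cos(-13.6°) = 3.292 m; N'_1 = 145·cos(-13.6°) − 0·3.292 = 140.9; c'Δl = 37.53; W sinα = -34.1
Slice 2: Δl = 2.3/cos(-3.7°) = 2.305 m; N'_2 = 178·cos(-3.7°) − 35·2.305 = 97.0; c'Δl = 26.27; W sinα = -11.5
Slice 3: Δl = 2.8/cos5.4° = 2.812 m; N'_3 = 214·cos5.4° − 6·2.812 = 196.2; c'Δl = 32.06; W sinα = 20.1
Slice 4: Δl = 2.3/cos14.6° = 2.377 m; N'_4 = 157·cos14.6° − 7·2.377 = 135.3; c'Δl = 27.09; W sinα = 39.6
Slice 5: Δl = 2.8/cos24.3° = 3.072 m; N'_5 = 145·cos24.3° − 18·3.072 = 76.9; c'Δl = 35.02; W sinα = 59.7
Slice 6: Δl = 2.9/cos36.1° = 3.589 m; N'_6 = 63·cos36.1° − 8·3.589 = 22.2; c'Δl = 40.92; W sinα = 37.1
Σc'Δl = 198.9 kN/m; ΣN' = 668.4 kN/m; ΣW sinα = 110.9 kN/m
Resisting = 198.9 + 668.4·tan20.1° = 198.9 + 244.6 = 443.5 kN/m
FS = 443.5 / 110.9 = 3.998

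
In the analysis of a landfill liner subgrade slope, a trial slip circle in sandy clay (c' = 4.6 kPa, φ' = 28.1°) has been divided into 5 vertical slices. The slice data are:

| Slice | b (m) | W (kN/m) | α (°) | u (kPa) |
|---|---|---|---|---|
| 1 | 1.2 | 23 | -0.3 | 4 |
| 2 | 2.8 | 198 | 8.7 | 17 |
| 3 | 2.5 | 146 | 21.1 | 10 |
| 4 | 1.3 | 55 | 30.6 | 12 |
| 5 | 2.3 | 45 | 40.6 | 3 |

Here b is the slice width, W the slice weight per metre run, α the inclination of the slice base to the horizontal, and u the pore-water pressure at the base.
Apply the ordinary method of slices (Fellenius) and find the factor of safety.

FS = 1.63

Ordinary method of slices: FS = Σ[c'·Δl_i + (W_i cosα_i − u_i·Δl_i)·tanφ'] / Σ W_i sinα_i, with Δl_i = b_i / cosα_i.
Slice 1: Δl = 1.2/cos(-0.3°) = 1.200 m; N'_1 = 23·cos(-0.3°) − 4·1.200 = 18.2; c'Δl = 5.52; W sinα = -0.1
Slice 2: Δl = 2.8/cos8.7° = 2.833 m; N'_2 = 198·cos8.7° − 17·2.833 = 147.6; c'Δl = 13.03; W sinα = 29.9
Slice 3: Δl = 2.5/cos21.1° = 2.680 m; N'_3 = 146·cos21.1° − 10·2.680 = 109.4; c'Δl = 12.33; W sinα = 52.6
Slice 4: Δl = 1.3/cos30.6° = 1.510 m; N'_4 = 55·cos30.6° − 12·1.510 = 29.2; c'Δl = 6.95; W sinα = 28.0
Slice 5: Δl = 2.3/cos40.6° = 3.029 m; N'_5 = 45·cos40.6° − 3·3.029 = 25.1; c'Δl = 13.93; W sinα = 29.3
Σc'Δl = 51.8 kN/m; ΣN' = 329.5 kN/m; ΣW sinα = 139.7 kN/m
Resisting = 51.8 + 329.5·tan28.1° = 51.8 + 175.9 = 227.7 kN/m
FS = 227.7 / 139.7 = 1.630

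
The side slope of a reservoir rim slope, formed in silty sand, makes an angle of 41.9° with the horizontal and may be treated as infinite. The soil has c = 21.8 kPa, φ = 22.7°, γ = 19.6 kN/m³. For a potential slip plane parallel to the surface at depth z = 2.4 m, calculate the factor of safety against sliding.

FS = 1.40

For an infinite slope with a slip plane parallel to the surface (no pore pressure): FS = [c + γz cos²β tanφ] / [γz sinβ cosβ].
γz = 19.6·2.4 = 47.04 kN/m²
Numerator = 21.8 + 47.04·cos²41.9°·tan22.7° = 21.8 + 47.04·0.5540·0.4183 = 32.701 kPa
Denominator = 47.04·sin41.9°·cos41.9° = 47.04·0.6678·0.7443 = 23.382 kPa
FS = 32.701 / 23.382 = 1.399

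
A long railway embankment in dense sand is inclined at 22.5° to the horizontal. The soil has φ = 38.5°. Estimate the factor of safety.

For a dry cohesionless infinite slope the factor of safety is FS = tanφ / tanβ.
FS = tan38.5° / tan22.5° = 0.7954 / 0.4142 = 1.920

FS = 1.92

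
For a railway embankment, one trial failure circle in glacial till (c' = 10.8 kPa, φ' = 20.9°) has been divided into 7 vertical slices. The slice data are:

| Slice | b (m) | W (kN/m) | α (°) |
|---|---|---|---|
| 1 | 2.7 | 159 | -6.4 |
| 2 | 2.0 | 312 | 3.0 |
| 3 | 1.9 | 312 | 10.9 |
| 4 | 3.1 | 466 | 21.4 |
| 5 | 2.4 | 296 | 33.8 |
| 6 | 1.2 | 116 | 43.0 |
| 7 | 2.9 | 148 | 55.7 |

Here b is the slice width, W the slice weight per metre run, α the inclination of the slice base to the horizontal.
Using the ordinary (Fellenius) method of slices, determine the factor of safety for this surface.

Ordinary method of slices: FS = Σ[c'·Δl_i + (W_i cosα_i)·tanφ'] / Σ W_i sinα_i, with Δl_i = b_i / cosα_i.
Slice 1: Δl = 2.7/cos(-6.4°) = 2.717 m; N'_1 = 159·cos(-6.4°) = 158.0; c'Δl = 29.34; W sinα = -17.7
Slice 2: Δl = 2.0/cos3.0° = 2.003 m; N'_2 = 312·cos3.0° = 311.6; c'Δl = 21.63; W sinα = 16.3
Slice 3: Δl = 1.9/cos10.9° = 1.935 m; N'_3 = 312·cos10.9° = 306.4; c'Δl = 20.90; W sinα = 59.0
Slice 4: Δl = 3.1/cos21.4° = 3.330 m; N'_4 = 466·cos21.4° = 433.9; c'Δl = 35.96; W sinα = 170.0
Slice 5: Δl = 2.4/cos33.8° = 2.888 m; N'_5 = 296·cos33.8° = 246.0; c'Δl = 31.19; W sinα = 164.7
Slice 6: Δl = 1.2/cos43.0° = 1.641 m; N'_6 = 116·cos43.0° = 84.8; c'Δl = 17.72; W sinα = 79.1
Slice 7: Δl = 2.9/cos55.7° = 5.146 m; N'_7 = 148·cos55.7° = 83.4; c'Δl = 55.58; W sinα = 122.3
Σc'Δl = 212.3 kN/m; ΣN' = 1624.0 kN/m; ΣW sinα = 593.7 kN/m
Resisting = 212.3 + 1624.0·tan20.9° = 212.3 + 620.2 = 832.5 kN/m
FS = 832.5 / 593.7 = 1.402

FS = 1.40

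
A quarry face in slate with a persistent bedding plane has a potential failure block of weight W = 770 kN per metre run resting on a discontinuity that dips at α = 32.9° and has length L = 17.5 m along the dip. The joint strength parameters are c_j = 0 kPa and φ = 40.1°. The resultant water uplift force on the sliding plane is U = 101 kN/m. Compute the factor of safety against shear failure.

FS = 1.10

Resolving the block weight along and normal to the plane and applying the Mohr–Coulomb strength on the joint:
N' = W cosα − U = 770·cos32.9° − 101 = 545.5 kN/m
Driving force T = W sinα = 770·sin32.9° = 418.2 kN/m
Resisting force R = c_j·L + N'·tanφ = 0·17.5 + 545.5·tan40.1° = 0.0 + 459.4 = 459.4 kN/m
FS = R / T = 459.4 / 418.2 = 1.098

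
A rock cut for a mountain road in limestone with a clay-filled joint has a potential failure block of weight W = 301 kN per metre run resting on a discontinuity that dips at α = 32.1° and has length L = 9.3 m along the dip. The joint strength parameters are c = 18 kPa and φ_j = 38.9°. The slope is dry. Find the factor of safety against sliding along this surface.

FS = 2.33

Resolving the block weight along and normal to the plane and applying the Mohr–Coulomb strength on the joint:
N' = W cosα = 301·cos32.1° = 255.0 kN/m
Driving force T = W sinα = 301·sin32.1° = 160.0 kN/m
Resisting force R = c·L + N'·tanφ_j = 18·9.3 + 255.0·tan38.9° = 167.4 + 205.7 = 373.1 kN/m
FS = R / T = 373.1 / 160.0 = 2.333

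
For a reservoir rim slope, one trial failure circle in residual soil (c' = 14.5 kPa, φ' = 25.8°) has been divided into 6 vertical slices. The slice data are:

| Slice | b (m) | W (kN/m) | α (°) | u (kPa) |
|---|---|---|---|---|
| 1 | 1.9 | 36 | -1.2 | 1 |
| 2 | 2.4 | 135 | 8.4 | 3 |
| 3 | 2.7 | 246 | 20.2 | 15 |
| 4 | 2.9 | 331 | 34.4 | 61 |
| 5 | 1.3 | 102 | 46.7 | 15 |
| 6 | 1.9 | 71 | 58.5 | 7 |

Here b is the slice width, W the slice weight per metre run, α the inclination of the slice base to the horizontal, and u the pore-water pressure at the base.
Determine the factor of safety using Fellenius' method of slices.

Ordinary method of slices: FS = Σ[c'·Δl_i + (W_i cosα_i − u_i·Δl_i)·tanφ'] / Σ W_i sinα_i, with Δl_i = b_i / cosα_i.
Slice 1: Δl = 1.9/cos(-1.2°) = 1.900 m; N'_1 = 36·cos(-1.2°) − 1·1.900 = 34.1; c'Δl = 27.56; W sinα = -0.8
Slice 2: Δl = 2.4/cos8.4° = 2.426 m; N'_2 = 135·cos8.4° − 3·2.426 = 126.3; c'Δl = 35.18; W sinα = 19.7
Slice 3: Δl = 2.7/cos20.2° = 2.877 m; N'_3 = 246·cos20.2° − 15·2.877 = 187.7; c'Δl = 41.72; W sinα = 84.9
Slice 4: Δl = 2.9/cos34.4° = 3.515 m; N'_4 = 331·cos34.4° − 61·3.515 = 58.7; c'Δl = 50.96; W sinα = 187.0
Slice 5: Δl = 1.3/cos46.7° = 1.896 m; N'_5 = 102·cos46.7° − 15·1.896 = 41.5; c'Δl = 27.49; W sinα = 74.2
Slice 6: Δl = 1.9/cos58.5° = 3.636 m; N'_6 = 71·cos58.5° − 7·3.636 = 11.6; c'Δl = 52.73; W sinα = 60.5
Σc'Δl = 235.6 kN/m; ΣN' = 460.0 kN/m; ΣW sinα = 425.7 kN/m
Resisting = 235.6 + 460.0·tan25.8° = 235.6 + 222.4 = 458.0 kN/m
FS = 458.0 / 425.7 = 1.076

FS = 1.08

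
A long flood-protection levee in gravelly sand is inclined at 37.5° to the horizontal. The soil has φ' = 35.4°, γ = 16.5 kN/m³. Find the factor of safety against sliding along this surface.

For a dry cohesionless infinite slope the factor of safety is FS = tanφ' / tanβ.
FS = tan35.4° / tan37.5° = 0.7107 / 0.7673 = 0.926

FS = 0.93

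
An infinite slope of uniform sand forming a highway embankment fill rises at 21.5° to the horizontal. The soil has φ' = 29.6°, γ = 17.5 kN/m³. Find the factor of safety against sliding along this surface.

FS = 1.44

For a dry cohesionless infinite slope the factor of safety is FS = tanφ' / tanβ.
FS = tan29.6° / tan21.5° = 0.5681 / 0.3939 = 1.442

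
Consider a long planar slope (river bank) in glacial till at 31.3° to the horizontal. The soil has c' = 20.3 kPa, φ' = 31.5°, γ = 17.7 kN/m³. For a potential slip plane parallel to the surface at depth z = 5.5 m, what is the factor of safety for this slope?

For an infinite slope with a slip plane parallel to the surface (no pore pressure): FS = [c' + γz cos²β tanφ'] / [γz sinβ cosβ].
γz = 17.7·5.5 = 97.35 kN/m²
Numerator = 20.3 + 97.35·cos²31.3°·tan31.5° = 20.3 + 97.35·0.7301·0.6128 = 63.855 kPa
Denominator = 97.35·sin31.3°·cos31.3° = 97.35·0.5195·0.8545 = 43.214 kPa
FS = 63.855 / 43.214 = 1.478

FS = 1.48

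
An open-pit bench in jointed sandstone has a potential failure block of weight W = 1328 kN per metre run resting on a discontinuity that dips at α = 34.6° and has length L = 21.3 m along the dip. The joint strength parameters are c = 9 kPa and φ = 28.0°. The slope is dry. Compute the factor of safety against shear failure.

FS = 1.02

Resolving the block weight along and normal to the plane and applying the Mohr–Coulomb strength on the joint:
N' = W cosα = 1328·cos34.6° = 1093.1 kN/m
Driving force T = W sinα = 1328·sin34.6° = 754.1 kN/m
Resisting force R = c·L + N'·tanφ = 9·21.3 + 1093.1·tan28.0° = 191.7 + 581.2 = 772.9 kN/m
FS = R / T = 772.9 / 754.1 = 1.025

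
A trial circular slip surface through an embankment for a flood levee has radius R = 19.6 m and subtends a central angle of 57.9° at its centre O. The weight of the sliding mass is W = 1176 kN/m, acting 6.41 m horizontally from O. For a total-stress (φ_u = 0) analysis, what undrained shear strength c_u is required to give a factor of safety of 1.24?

c_u = 24.1 kPa

FS = c_u·L_a·R / (W·d), so c_u = FS·W·d / (L_a·R).
Arc length L_a = R·θ = 19.6·(57.9°·π/180) = 19.6·1.0105 = 19.81 m
c_u = 1.24·1176·6.41 / (19.81·19.6) = 9347.3 / 388.21 = 24.08 kPa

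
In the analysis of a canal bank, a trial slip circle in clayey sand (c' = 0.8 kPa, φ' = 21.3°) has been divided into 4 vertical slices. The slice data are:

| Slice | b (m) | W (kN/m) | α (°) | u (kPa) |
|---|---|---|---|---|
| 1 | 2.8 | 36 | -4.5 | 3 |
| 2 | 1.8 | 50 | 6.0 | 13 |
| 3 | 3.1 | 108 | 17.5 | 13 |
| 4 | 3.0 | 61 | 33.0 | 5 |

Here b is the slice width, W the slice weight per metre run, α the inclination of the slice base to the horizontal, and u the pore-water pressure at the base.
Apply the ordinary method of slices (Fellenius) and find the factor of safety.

FS = 0.98

Ordinary method of slices: FS = Σ[c'·Δl_i + (W_i cosα_i − u_i·Δl_i)·tanφ'] / Σ W_i sinα_i, with Δl_i = b_i / cosα_i.
Slice 1: Δl = 2.8/cos(-4.5°) = 2.809 m; N'_1 = 36·cos(-4.5°) − 3·2.809 = 27.5; c'Δl = 2.25; W sinα = -2.8
Slice 2: Δl = 1.8/cos6.0° = 1.810 m; N'_2 = 50·cos6.0° − 13·1.810 = 26.2; c'Δl = 1.45; W sinα = 5.2
Slice 3: Δl = 3.1/cos17.5° = 3.250 m; N'_3 = 108·cos17.5° − 13·3.250 = 60.7; c'Δl = 2.60; W sinα = 32.5
Slice 4: Δl = 3.0/cos33.0° = 3.577 m; N'_4 = 61·cos33.0° − 5·3.577 = 33.3; c'Δl = 2.86; W sinα = 33.2
Σc'Δl = 9.2 kN/m; ΣN' = 147.7 kN/m; ΣW sinα = 68.1 kN/m
Resisting = 9.2 + 147.7·tan21.3° = 9.2 + 57.6 = 66.7 kN/m
FS = 66.7 / 68.1 = 0.980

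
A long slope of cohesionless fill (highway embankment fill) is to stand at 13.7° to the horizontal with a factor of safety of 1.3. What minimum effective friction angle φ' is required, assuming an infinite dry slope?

FS = tanφ'/tanβ ⇒ tanφ' = FS · tanβ = 1.3 · tan13.7° = 0.3169
φ' = arctan(0.3169) = 17.58°

φ' = 17.6°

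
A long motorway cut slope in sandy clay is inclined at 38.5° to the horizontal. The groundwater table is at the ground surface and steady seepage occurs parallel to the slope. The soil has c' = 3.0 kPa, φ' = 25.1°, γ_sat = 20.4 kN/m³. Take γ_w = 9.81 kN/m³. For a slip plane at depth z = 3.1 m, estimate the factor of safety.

With seepage parallel to the slope and the water table at the surface, the effective normal stress on the slip plane uses the buoyant unit weight γ' = γ_sat − γ_w while the driving shear stress uses γ_sat:
FS = [c' + γ' z cos²β tanφ'] / [γ_sat z sinβ cosβ]
γ' = 20.4 − 9.81 = 10.59 kN/m³
Numerator = 3.0 + 10.59·3.1·cos²38.5°·tan25.1° = 3.0 + 10.59·3.1·0.6125·0.4684 = 12.419 kPa
Denominator = 20.4·3.1·sin38.5°·cos38.5° = 20.4·3.1·0.6225·0.7826 = 30.810 kPa
FS = 12.419 / 30.810 = 0.403

FS = 0.40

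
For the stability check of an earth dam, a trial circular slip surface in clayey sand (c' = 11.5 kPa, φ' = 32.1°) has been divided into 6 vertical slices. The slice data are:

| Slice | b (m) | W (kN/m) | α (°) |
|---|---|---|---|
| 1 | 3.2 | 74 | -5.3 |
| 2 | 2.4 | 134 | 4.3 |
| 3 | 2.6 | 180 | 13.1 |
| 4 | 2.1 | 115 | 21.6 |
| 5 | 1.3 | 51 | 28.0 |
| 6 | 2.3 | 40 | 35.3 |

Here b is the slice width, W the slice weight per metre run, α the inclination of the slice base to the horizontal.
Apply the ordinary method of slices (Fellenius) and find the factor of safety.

FS = 3.95

Ordinary method of slices: FS = Σ[c'·Δl_i + (W_i cosα_i)·tanφ'] / Σ W_i sinα_i, with Δl_i = b_i / cosα_i.
Slice 1: Δl = 3.2/cos(-5.3°) = 3.214 m; N'_1 = 74·cos(-5.3°) = 73.7; c'Δl = 36.96; W sinα = -6.8
Slice 2: Δl = 2.4/cos4.3° = 2.407 m; N'_2 = 134·cos4.3° = 133.6; c'Δl = 27.68; W sinα = 10.0
Slice 3: Δl = 2.6/cos13.1° = 2.669 m; N'_3 = 180·cos13.1° = 175.3; c'Δl = 30.70; W sinα = 40.8
Slice 4: Δl = 2.1/cos21.6° = 2.259 m; N'_4 = 115·cos21.6° = 106.9; c'Δl = 25.97; W sinα = 42.3
Slice 5: Δl = 1.3/cos28.0° = 1.472 m; N'_5 = 51·cos28.0° = 45.0; c'Δl = 16.93; W sinα = 23.9
Slice 6: Δl = 2.3/cos35.3° = 2.818 m; N'_6 = 40·cos35.3° = 32.6; c'Δl = 32.41; W sinα = 23.1
Σc'Δl = 170.6 kN/m; ΣN' = 567.2 kN/m; ΣW sinα = 133.4 kN/m
Resisting = 170.6 + 567.2·tan32.1° = 170.6 + 355.8 = 526.5 kN/m
FS = 526.5 / 133.4 = 3.947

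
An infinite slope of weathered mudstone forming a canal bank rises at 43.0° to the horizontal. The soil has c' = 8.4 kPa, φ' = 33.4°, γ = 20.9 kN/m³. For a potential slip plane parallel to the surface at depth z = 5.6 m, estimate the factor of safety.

For an infinite slope with a slip plane parallel to the surface (no pore pressure): FS = [c' + γz cos²β tanφ'] / [γz sinβ cosβ].
γz = 20.9·5.6 = 117.04 kN/m²
Numerator = 8.4 + 117.04·cos²43.0°·tan33.4° = 8.4 + 117.04·0.5349·0.6594 = 49.679 kPa
Denominator = 117.04·sin43.0°·cos43.0° = 117.04·0.6820·0.7314 = 58.377 kPa
FS = 49.679 / 58.377 = 0.851

FS = 0.85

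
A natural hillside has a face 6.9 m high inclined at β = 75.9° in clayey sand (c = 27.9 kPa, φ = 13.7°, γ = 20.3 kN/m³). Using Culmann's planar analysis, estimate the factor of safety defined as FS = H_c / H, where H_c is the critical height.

FS = 1.41

H_c = (4c/γ) · sinβ cosφ / [1 − cos(β − φ)]
    = (4·27.9/20.3) · sin75.9°·cos13.7° / [1 − cos62.2°]
    = 5.498 · 0.9423 / 0.5336 = 9.71 m
FS = H_c / H = 9.71 / 6.9 = 1.407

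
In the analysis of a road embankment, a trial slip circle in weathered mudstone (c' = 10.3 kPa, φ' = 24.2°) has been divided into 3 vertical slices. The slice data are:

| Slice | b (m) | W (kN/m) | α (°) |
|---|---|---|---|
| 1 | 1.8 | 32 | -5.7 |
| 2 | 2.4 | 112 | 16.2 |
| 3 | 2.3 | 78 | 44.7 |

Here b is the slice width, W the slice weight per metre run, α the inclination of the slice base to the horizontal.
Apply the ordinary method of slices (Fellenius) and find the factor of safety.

Ordinary method of slices: FS = Σ[c'·Δl_i + (W_i cosα_i)·tanφ'] / Σ W_i sinα_i, with Δl_i = b_i / cosα_i.
Slice 1: Δl = 1.8/cos(-5.7°) = 1.809 m; N'_1 = 32·cos(-5.7°) = 31.8; c'Δl = 18.63; W sinα = -3.2
Slice 2: Δl = 2.4/cos16.2° = 2.499 m; N'_2 = 112·cos16.2° = 107.6; c'Δl = 25.74; W sinα = 31.2
Slice 3: Δl = 2.3/cos44.7° = 3.236 m; N'_3 = 78·cos44.7° = 55.4; c'Δl = 33.33; W sinα = 54.9
Σc'Δl = 77.7 kN/m; ΣN' = 194.8 kN/m; ΣW sinα = 82.9 kN/m
Resisting = 77.7 + 194.8·tan24.2° = 77.7 + 87.6 = 165.3 kN/m
FS = 165.3 / 82.9 = 1.993

FS = 1.99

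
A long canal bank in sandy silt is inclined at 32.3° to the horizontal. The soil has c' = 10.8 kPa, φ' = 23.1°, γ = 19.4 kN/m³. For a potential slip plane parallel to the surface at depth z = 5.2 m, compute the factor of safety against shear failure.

FS = 0.91

For an infinite slope with a slip plane parallel to the surface (no pore pressure): FS = [c' + γz cos²β tanφ'] / [γz sinβ cosβ].
γz = 19.4·5.2 = 100.88 kN/m²
Numerator = 10.8 + 100.88·cos²32.3°·tan23.1° = 10.8 + 100.88·0.7145·0.4265 = 41.543 kPa
Denominator = 100.88·sin32.3°·cos32.3° = 100.88·0.5344·0.8453 = 45.564 kPa
FS = 41.543 / 45.564 = 0.912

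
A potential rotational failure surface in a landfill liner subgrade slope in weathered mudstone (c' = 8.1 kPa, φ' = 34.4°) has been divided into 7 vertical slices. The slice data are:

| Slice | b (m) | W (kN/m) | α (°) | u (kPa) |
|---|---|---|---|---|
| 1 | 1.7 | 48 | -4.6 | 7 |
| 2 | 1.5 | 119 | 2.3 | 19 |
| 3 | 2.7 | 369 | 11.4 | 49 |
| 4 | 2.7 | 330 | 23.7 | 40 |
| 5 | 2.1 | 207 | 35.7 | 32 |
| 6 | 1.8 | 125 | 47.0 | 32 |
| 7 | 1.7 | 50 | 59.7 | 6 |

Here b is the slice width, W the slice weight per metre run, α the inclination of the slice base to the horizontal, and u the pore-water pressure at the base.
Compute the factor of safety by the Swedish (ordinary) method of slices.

FS = 1.24

Ordinary method of slices: FS = Σ[c'·Δl_i + (W_i cosα_i − u_i·Δl_i)·tanφ'] / Σ W_i sinα_i, with Δl_i = b_i / cosα_i.
Slice 1: Δl = 1.7/cos(-4.6°) = 1.705 m; N'_1 = 48·cos(-4.6°) − 7·1.705 = 35.9; c'Δl = 13.81; W sinα = -3.8
Slice 2: Δl = 1.5/cos2.3° = 1.501 m; N'_2 = 119·cos2.3° − 19·1.501 = 90.4; c'Δl = 12.16; W sinα = 4.8
Slice 3: Δl = 2.7/cos11.4° = 2.754 m; N'_3 = 369·cos11.4° − 49·2.754 = 226.8; c'Δl = 22.31; W sinα = 72.9
Slice 4: Δl = 2.7/cos23.7° = 2.949 m; N'_4 = 330·cos23.7° − 40·2.949 = 184.2; c'Δl = 23.88; W sinα = 132.6
Slice 5: Δl = 2.1/cos35.7° = 2.586 m; N'_5 = 207·cos35.7° − 32·2.586 = 85.4; c'Δl = 20.95; W sinα = 120.8
Slice 6: Δl = 1.8/cos47.0° = 2.639 m; N'_6 = 125·cos47.0° − 32·2.639 = 0.8; c'Δl = 21.38; W sinα = 91.4
Slice 7: Δl = 1.7/cos59.7° = 3.369 m; N'_7 = 50·cos59.7° − 6·3.369 = 5.0; c'Δl = 27.29; W sinα = 43.2
Σc'Δl = 141.8 kN/m; ΣN' = 628.4 kN/m; ΣW sinα = 461.9 kN/m
Resisting = 141.8 + 628.4·tan34.4° = 141.8 + 430.3 = 572.1 kN/m
FS = 572.1 / 461.9 = 1.239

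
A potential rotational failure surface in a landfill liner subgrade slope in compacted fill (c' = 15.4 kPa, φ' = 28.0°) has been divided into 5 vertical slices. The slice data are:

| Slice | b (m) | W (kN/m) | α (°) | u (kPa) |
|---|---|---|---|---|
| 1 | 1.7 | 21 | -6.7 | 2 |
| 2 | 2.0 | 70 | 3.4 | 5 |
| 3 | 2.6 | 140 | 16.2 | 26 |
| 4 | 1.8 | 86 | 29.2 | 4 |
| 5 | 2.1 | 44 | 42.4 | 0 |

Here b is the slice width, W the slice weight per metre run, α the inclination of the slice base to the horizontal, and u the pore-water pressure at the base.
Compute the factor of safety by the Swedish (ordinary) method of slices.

Ordinary method of slices: FS = Σ[c'·Δl_i + (W_i cosα_i − u_i·Δl_i)·tanφ'] / Σ W_i sinα_i, with Δl_i = b_i / cosα_i.
Slice 1: Δl = 1.7/cos(-6.7°) = 1.712 m; N'_1 = 21·cos(-6.7°) − 2·1.712 = 17.4; c'Δl = 26.36; W sinα = -2.5
Slice 2: Δl = 2.0/cos3.4° = 2.004 m; N'_2 = 70·cos3.4° − 5·2.004 = 59.9; c'Δl = 30.85; W sinα = 4.2
Slice 3: Δl = 2.6/cos16.2° = 2.708 m; N'_3 = 140·cos16.2° − 26·2.708 = 64.0; c'Δl = 41.70; W sinα = 39.1
Slice 4: Δl = 1.8/cos29.2° = 2.062 m; N'_4 = 86·cos29.2° − 4·2.062 = 66.8; c'Δl = 31.76; W sinα = 42.0
Slice 5: Δl = 2.1/cos42.4° = 2.844 m; N'_5 = 44·cos42.4° − 0·2.844 = 32.5; c'Δl = 43.79; W sinα = 29.7
Σc'Δl = 174.5 kN/m; ΣN' = 240.7 kN/m; ΣW sinα = 112.4 kN/m
Resisting = 174.5 + 240.7·tan28.0° = 174.5 + 128.0 = 302.4 kN/m
FS = 302.4 / 112.4 = 2.691

FS = 2.69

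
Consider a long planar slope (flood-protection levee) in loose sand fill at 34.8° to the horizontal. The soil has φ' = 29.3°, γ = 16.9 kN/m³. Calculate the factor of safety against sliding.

FS = 0.81

For a dry cohesionless infinite slope the factor of safety is FS = tanφ' / tanβ.
FS = tan29.3° / tan34.8° = 0.5612 / 0.6950 = 0.807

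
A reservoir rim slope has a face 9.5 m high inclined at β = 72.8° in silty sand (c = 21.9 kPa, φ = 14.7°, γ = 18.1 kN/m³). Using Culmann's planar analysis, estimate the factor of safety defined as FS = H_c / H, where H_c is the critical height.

H_c = (4c/γ) · sinβ cosφ / [1 − cos(β − φ)]
    = (4·21.9/18.1) · sin72.8°·cos14.7° / [1 − cos58.1°]
    = 4.840 · 0.9240 / 0.4716 = 9.48 m
FS = H_c / H = 9.48 / 9.5 = 0.998

FS = 1.00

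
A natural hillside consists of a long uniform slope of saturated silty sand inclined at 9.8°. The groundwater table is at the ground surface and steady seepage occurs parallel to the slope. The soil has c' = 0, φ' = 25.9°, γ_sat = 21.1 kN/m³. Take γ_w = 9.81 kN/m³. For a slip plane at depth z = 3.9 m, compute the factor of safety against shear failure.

With seepage parallel to the slope and the water table at the surface, the effective normal stress on the slip plane uses the buoyant unit weight γ' = γ_sat − γ_w while the driving shear stress uses γ_sat:
FS = [c' + γ' z cos²β tanφ'] / [γ_sat z sinβ cosβ]
(For c' = 0 this reduces to FS = (γ'/γ_sat)·tanφ'/tanβ.)
γ' = 21.1 − 9.81 = 11.29 kN/m³
Numerator = 0.0 + 11.29·3.9·cos²9.8°·tan25.9° = 0.0 + 11.29·3.9·0.9710·0.4856 = 20.761 kPa
Denominator = 21.1·3.9·sin9.8°·cos9.8° = 21.1·3.9·0.1702·0.9854 = 13.802 kPa
FS = 20.761 / 13.802 = 1.504

FS = 1.50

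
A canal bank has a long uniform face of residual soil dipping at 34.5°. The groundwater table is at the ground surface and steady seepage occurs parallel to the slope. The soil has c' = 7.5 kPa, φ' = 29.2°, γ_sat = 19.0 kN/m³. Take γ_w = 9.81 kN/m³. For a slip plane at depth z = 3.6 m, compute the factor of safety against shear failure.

FS = 0.63

With seepage parallel to the slope and the water table at the surface, the effective normal stress on the slip plane uses the buoyant unit weight γ' = γ_sat − γ_w while the driving shear stress uses γ_sat:
FS = [c' + γ' z cos²β tanφ'] / [γ_sat z sinβ cosβ]
γ' = 19.0 − 9.81 = 9.19 kN/m³
Numerator = 7.5 + 9.19·3.6·cos²34.5°·tan29.2° = 7.5 + 9.19·3.6·0.6792·0.5589 = 20.058 kPa
Denominator = 19.0·3.6·sin34.5°·cos34.5° = 19.0·3.6·0.5664·0.8241 = 31.928 kPa
FS = 20.058 / 31.928 = 0.628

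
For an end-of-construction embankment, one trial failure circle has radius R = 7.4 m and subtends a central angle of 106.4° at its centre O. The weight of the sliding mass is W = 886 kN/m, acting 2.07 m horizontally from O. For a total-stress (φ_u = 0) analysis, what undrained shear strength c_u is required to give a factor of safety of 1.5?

FS = c_u·L_a·R / (W·d), so c_u = FS·W·d / (L_a·R).
Arc length L_a = R·θ = 7.4·(106.4°·π/180) = 7.4·1.8570 = 13.74 m
c_u = 1.5·886·2.07 / (13.74·7.4) = 2751.0 / 101.69 = 27.05 kPa

c_u = 27.1 kPa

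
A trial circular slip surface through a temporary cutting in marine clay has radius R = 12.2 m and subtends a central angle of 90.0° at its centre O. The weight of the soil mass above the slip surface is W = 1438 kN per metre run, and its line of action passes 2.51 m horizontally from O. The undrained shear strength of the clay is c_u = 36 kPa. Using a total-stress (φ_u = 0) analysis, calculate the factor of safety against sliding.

FS = 2.33

Taking moments about the centre O, the resisting moment is provided by the undrained shear strength acting along the arc:
Arc length L_a = R·θ = 12.2·(90.0°·π/180) = 12.2·1.5708 = 19.16 m
M_R = c_u·L_a·R = 36·19.16·12.2 = 8416.7 kN·m/m
M_D = W·d = 1438·2.51 = 3609.4 kN·m/m
FS = M_R / M_D = 8416.7 / 3609.4 = 2.332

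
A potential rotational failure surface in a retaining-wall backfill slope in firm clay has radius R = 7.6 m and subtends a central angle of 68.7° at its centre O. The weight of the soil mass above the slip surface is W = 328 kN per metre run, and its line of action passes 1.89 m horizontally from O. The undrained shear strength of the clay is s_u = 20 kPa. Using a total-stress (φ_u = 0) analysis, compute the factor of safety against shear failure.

FS = 2.23

Taking moments about the centre O, the resisting moment is provided by the undrained shear strength acting along the arc:
Arc length L_a = R·θ = 7.6·(68.7°·π/180) = 7.6·1.1990 = 9.11 m
M_R = s_u·L_a·R = 20·9.11·7.6 = 1385.1 kN·m/m
M_D = W·d = 328·1.89 = 619.9 kN·m/m
FS = M_R / M_D = 1385.1 / 619.9 = 2.234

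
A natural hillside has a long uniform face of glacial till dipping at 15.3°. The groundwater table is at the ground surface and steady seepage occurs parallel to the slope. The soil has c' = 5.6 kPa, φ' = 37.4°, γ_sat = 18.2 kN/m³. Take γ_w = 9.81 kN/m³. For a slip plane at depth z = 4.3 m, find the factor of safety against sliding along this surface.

With seepage parallel to the slope and the water table at the surface, the effective normal stress on the slip plane uses the buoyant unit weight γ' = γ_sat − γ_w while the driving shear stress uses γ_sat:
FS = [c' + γ' z cos²β tanφ'] / [γ_sat z sinβ cosβ]
γ' = 18.2 − 9.81 = 8.39 kN/m³
Numerator = 5.6 + 8.39·4.3·cos²15.3°·tan37.4° = 5.6 + 8.39·4.3·0.9304·0.7646 = 31.262 kPa
Denominator = 18.2·4.3·sin15.3°·cos15.3° = 18.2·4.3·0.2639·0.9646 = 19.919 kPa
FS = 31.262 / 19.919 = 1.569

FS = 1.57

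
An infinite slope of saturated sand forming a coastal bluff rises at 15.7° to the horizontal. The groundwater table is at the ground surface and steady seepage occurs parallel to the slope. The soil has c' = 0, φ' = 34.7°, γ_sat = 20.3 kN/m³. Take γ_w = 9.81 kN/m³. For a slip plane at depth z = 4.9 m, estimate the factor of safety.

With seepage parallel to the slope and the water table at the surface, the effective normal stress on the slip plane uses the buoyant unit weight γ' = γ_sat − γ_w while the driving shear stress uses γ_sat:
FS = [c' + γ' z cos²β tanφ'] / [γ_sat z sinβ cosβ]
(For c' = 0 this reduces to FS = (γ'/γ_sat)·tanφ'/tanβ.)
γ' = 20.3 − 9.81 = 10.49 kN/m³
Numerator = 0.0 + 10.49·4.9·cos²15.7°·tan34.7° = 0.0 + 10.49·4.9·0.9268·0.6924 = 32.986 kPa
Denominator = 20.3·4.9·sin15.7°·cos15.7° = 20.3·4.9·0.2706·0.9627 = 25.912 kPa
FS = 32.986 / 25.912 = 1.273

FS = 1.27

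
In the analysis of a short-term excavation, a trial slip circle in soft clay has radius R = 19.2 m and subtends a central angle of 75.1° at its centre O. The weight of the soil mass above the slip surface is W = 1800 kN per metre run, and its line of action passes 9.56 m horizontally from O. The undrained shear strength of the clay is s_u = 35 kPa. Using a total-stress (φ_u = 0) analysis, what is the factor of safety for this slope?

Taking moments about the centre O, the resisting moment is provided by the undrained shear strength acting along the arc:
Arc length L_a = R·θ = 19.2·(75.1°·π/180) = 19.2·1.3107 = 25.17 m
M_R = s_u·L_a·R = 35·25.17·19.2 = 16911.7 kN·m/m
M_D = W·d = 1800·9.56 = 17208.0 kN·m/m
FS = M_R / M_D = 16911.7 / 17208.0 = 0.983

FS = 0.98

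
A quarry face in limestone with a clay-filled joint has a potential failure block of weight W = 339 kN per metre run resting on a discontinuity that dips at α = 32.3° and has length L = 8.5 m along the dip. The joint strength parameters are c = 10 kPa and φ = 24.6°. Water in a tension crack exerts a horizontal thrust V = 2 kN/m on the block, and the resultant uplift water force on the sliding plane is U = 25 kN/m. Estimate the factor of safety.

Resolving the block weight along and normal to the plane and applying the Mohr–Coulomb strength on the joint:
N' = W cosα − U − V sinα = 339·cos32.3° − 25 − 2·sin32.3° = 260.5 kN/m
Driving force T = W sinα + V cosα = 339·sin32.3° + 2·cos32.3° = 182.8 kN/m
Resisting force R = c·L + N'·tanφ = 10·8.5 + 260.5·tan24.6° = 85.0 + 119.3 = 204.3 kN/m
FS = R / T = 204.3 / 182.8 = 1.117

FS = 1.12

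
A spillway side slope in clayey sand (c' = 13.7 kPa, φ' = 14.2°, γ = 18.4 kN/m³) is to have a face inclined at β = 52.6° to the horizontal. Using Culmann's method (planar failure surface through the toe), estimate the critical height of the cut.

Culmann's analysis gives the critical failure plane at α_cr = (β + φ')/2 = (52.6 + 14.2)/2 = 33.4°, and the critical height
H_c = (4c'/γ) · sinβ cosφ' / [1 − cos(β − φ')]
    = (4·13.7/18.4) · sin52.6°·cos14.2° / [1 − cos(38.4°)]
    = 2.978 · 0.7944·0.9694 / [1 − 0.7837]
    = 2.978 · 0.7701 / 0.2163
    = 10.60 m

H_c = 10.60 m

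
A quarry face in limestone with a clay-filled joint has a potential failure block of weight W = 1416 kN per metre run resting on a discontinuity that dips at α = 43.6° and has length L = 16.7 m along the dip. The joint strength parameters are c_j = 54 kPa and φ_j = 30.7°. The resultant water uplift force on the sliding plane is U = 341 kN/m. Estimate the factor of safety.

Resolving the block weight along and normal to the plane and applying the Mohr–Coulomb strength on the joint:
N' = W cosα − U = 1416·cos43.6° − 341 = 684.4 kN/m
Driving force T = W sinα = 1416·sin43.6° = 976.5 kN/m
Resisting force R = c_j·L + N'·tanφ_j = 54·16.7 + 684.4·tan30.7° = 901.8 + 406.4 = 1308.2 kN/m
FS = R / T = 1308.2 / 976.5 = 1.340

FS = 1.34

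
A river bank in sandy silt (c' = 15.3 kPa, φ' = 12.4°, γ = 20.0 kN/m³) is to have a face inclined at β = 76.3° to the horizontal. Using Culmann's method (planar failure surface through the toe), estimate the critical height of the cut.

H_c = 5.18 m

Culmann's analysis gives the critical failure plane at α_cr = (β + φ')/2 = (76.3 + 12.4)/2 = 44.4°, and the critical height
H_c = (4c'/γ) · sinβ cosφ' / [1 − cos(β − φ')]
    = (4·15.3/20.0) · sin76.3°·cos12.4° / [1 − cos(63.9°)]
    = 3.060 · 0.9715·0.9767 / [1 − 0.4399]
    = 3.060 · 0.9489 / 0.5601
    = 5.18 m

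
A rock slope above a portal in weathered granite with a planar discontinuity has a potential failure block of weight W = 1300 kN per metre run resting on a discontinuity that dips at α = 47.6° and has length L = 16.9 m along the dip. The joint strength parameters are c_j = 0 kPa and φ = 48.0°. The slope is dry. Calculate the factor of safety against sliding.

FS = 1.01

Resolving the block weight along and normal to the plane and applying the Mohr–Coulomb strength on the joint:
N' = W cosα = 1300·cos47.6° = 876.6 kN/m
Driving force T = W sinα = 1300·sin47.6° = 960.0 kN/m
Resisting force R = c_j·L + N'·tanφ = 0·16.9 + 876.6·tan48.0° = 0.0 + 973.6 = 973.6 kN/m
FS = R / T = 973.6 / 960.0 = 1.014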